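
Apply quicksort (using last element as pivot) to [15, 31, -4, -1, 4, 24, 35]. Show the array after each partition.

Partition 1: pivot=35 at index 6 -> [15, 31, -4, -1, 4, 24, 35]
Partition 2: pivot=24 at index 4 -> [15, -4, -1, 4, 24, 31, 35]
Partition 3: pivot=4 at index 2 -> [-4, -1, 4, 15, 24, 31, 35]
Partition 4: pivot=-1 at index 1 -> [-4, -1, 4, 15, 24, 31, 35]


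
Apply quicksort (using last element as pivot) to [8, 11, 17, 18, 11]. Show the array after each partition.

Partition 1: pivot=11 at index 2 -> [8, 11, 11, 18, 17]
Partition 2: pivot=11 at index 1 -> [8, 11, 11, 18, 17]
Partition 3: pivot=17 at index 3 -> [8, 11, 11, 17, 18]


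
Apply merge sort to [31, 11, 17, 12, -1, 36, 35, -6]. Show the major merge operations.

Divide and conquer:
  Merge [31] + [11] -> [11, 31]
  Merge [17] + [12] -> [12, 17]
  Merge [11, 31] + [12, 17] -> [11, 12, 17, 31]
  Merge [-1] + [36] -> [-1, 36]
  Merge [35] + [-6] -> [-6, 35]
  Merge [-1, 36] + [-6, 35] -> [-6, -1, 35, 36]
  Merge [11, 12, 17, 31] + [-6, -1, 35, 36] -> [-6, -1, 11, 12, 17, 31, 35, 36]


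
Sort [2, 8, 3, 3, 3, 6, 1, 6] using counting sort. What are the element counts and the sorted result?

Count array: [0, 1, 1, 3, 0, 0, 2, 0, 1]
(count[i] = number of elements equal to i)
Cumulative count: [0, 1, 2, 5, 5, 5, 7, 7, 8]
Sorted: [1, 2, 3, 3, 3, 6, 6, 8]


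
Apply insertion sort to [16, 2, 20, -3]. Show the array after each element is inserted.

First element 16 is already 'sorted'
Insert 2: shifted 1 elements -> [2, 16, 20, -3]
Insert 20: shifted 0 elements -> [2, 16, 20, -3]
Insert -3: shifted 3 elements -> [-3, 2, 16, 20]


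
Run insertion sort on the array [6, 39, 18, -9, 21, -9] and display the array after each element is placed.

First element 6 is already 'sorted'
Insert 39: shifted 0 elements -> [6, 39, 18, -9, 21, -9]
Insert 18: shifted 1 elements -> [6, 18, 39, -9, 21, -9]
Insert -9: shifted 3 elements -> [-9, 6, 18, 39, 21, -9]
Insert 21: shifted 1 elements -> [-9, 6, 18, 21, 39, -9]
Insert -9: shifted 4 elements -> [-9, -9, 6, 18, 21, 39]


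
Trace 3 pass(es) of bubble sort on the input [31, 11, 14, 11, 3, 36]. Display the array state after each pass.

After pass 1: [11, 14, 11, 3, 31, 36] (4 swaps)
After pass 2: [11, 11, 3, 14, 31, 36] (2 swaps)
After pass 3: [11, 3, 11, 14, 31, 36] (1 swaps)
Total swaps: 7


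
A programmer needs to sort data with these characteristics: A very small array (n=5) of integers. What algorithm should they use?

Best choice: Insertion sort
Reason: For tiny inputs the O(n^2) overhead is negligible and insertion sort has minimal constant factors


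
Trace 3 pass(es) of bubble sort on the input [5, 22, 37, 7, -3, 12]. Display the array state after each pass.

After pass 1: [5, 22, 7, -3, 12, 37] (3 swaps)
After pass 2: [5, 7, -3, 12, 22, 37] (3 swaps)
After pass 3: [5, -3, 7, 12, 22, 37] (1 swaps)
Total swaps: 7


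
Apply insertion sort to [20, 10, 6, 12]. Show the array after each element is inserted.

First element 20 is already 'sorted'
Insert 10: shifted 1 elements -> [10, 20, 6, 12]
Insert 6: shifted 2 elements -> [6, 10, 20, 12]
Insert 12: shifted 1 elements -> [6, 10, 12, 20]


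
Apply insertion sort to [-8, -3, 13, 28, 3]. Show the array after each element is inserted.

First element -8 is already 'sorted'
Insert -3: shifted 0 elements -> [-8, -3, 13, 28, 3]
Insert 13: shifted 0 elements -> [-8, -3, 13, 28, 3]
Insert 28: shifted 0 elements -> [-8, -3, 13, 28, 3]
Insert 3: shifted 2 elements -> [-8, -3, 3, 13, 28]


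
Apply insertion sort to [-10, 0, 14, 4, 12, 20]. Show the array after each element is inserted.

First element -10 is already 'sorted'
Insert 0: shifted 0 elements -> [-10, 0, 14, 4, 12, 20]
Insert 14: shifted 0 elements -> [-10, 0, 14, 4, 12, 20]
Insert 4: shifted 1 elements -> [-10, 0, 4, 14, 12, 20]
Insert 12: shifted 1 elements -> [-10, 0, 4, 12, 14, 20]
Insert 20: shifted 0 elements -> [-10, 0, 4, 12, 14, 20]


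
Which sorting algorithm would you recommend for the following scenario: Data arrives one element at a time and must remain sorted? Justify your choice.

Best choice: Insertion sort
Reason: Insertion sort naturally handles online/streaming input by inserting each new element into sorted position


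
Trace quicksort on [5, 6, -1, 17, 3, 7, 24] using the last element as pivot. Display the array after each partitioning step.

Partition 1: pivot=24 at index 6 -> [5, 6, -1, 17, 3, 7, 24]
Partition 2: pivot=7 at index 4 -> [5, 6, -1, 3, 7, 17, 24]
Partition 3: pivot=3 at index 1 -> [-1, 3, 5, 6, 7, 17, 24]
Partition 4: pivot=6 at index 3 -> [-1, 3, 5, 6, 7, 17, 24]


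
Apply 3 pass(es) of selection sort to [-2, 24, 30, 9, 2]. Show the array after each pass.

Pass 1: Select minimum -2 at index 0, swap -> [-2, 24, 30, 9, 2]
Pass 2: Select minimum 2 at index 4, swap -> [-2, 2, 30, 9, 24]
Pass 3: Select minimum 9 at index 3, swap -> [-2, 2, 9, 30, 24]


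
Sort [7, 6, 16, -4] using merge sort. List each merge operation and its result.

Divide and conquer:
  Merge [7] + [6] -> [6, 7]
  Merge [16] + [-4] -> [-4, 16]
  Merge [6, 7] + [-4, 16] -> [-4, 6, 7, 16]


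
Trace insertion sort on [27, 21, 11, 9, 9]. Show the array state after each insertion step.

First element 27 is already 'sorted'
Insert 21: shifted 1 elements -> [21, 27, 11, 9, 9]
Insert 11: shifted 2 elements -> [11, 21, 27, 9, 9]
Insert 9: shifted 3 elements -> [9, 11, 21, 27, 9]
Insert 9: shifted 3 elements -> [9, 9, 11, 21, 27]


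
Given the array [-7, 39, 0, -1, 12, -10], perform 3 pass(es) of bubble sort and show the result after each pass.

After pass 1: [-7, 0, -1, 12, -10, 39] (4 swaps)
After pass 2: [-7, -1, 0, -10, 12, 39] (2 swaps)
After pass 3: [-7, -1, -10, 0, 12, 39] (1 swaps)
Total swaps: 7


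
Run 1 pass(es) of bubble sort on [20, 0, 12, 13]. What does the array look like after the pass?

After pass 1: [0, 12, 13, 20] (3 swaps)
Total swaps: 3


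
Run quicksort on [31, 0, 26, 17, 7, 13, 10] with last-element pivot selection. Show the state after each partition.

Partition 1: pivot=10 at index 2 -> [0, 7, 10, 17, 31, 13, 26]
Partition 2: pivot=7 at index 1 -> [0, 7, 10, 17, 31, 13, 26]
Partition 3: pivot=26 at index 5 -> [0, 7, 10, 17, 13, 26, 31]
Partition 4: pivot=13 at index 3 -> [0, 7, 10, 13, 17, 26, 31]


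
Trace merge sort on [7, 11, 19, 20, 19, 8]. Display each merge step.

Divide and conquer:
  Merge [11] + [19] -> [11, 19]
  Merge [7] + [11, 19] -> [7, 11, 19]
  Merge [19] + [8] -> [8, 19]
  Merge [20] + [8, 19] -> [8, 19, 20]
  Merge [7, 11, 19] + [8, 19, 20] -> [7, 8, 11, 19, 19, 20]


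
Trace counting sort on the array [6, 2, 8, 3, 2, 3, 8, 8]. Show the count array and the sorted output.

Count array: [0, 0, 2, 2, 0, 0, 1, 0, 3]
(count[i] = number of elements equal to i)
Cumulative count: [0, 0, 2, 4, 4, 4, 5, 5, 8]
Sorted: [2, 2, 3, 3, 6, 8, 8, 8]


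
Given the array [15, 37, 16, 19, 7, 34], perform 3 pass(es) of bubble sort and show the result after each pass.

After pass 1: [15, 16, 19, 7, 34, 37] (4 swaps)
After pass 2: [15, 16, 7, 19, 34, 37] (1 swaps)
After pass 3: [15, 7, 16, 19, 34, 37] (1 swaps)
Total swaps: 6


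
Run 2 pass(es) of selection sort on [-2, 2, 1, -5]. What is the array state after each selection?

Pass 1: Select minimum -5 at index 3, swap -> [-5, 2, 1, -2]
Pass 2: Select minimum -2 at index 3, swap -> [-5, -2, 1, 2]


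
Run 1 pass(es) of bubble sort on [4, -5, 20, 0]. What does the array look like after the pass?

After pass 1: [-5, 4, 0, 20] (2 swaps)
Total swaps: 2


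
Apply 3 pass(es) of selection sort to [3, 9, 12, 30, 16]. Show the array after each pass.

Pass 1: Select minimum 3 at index 0, swap -> [3, 9, 12, 30, 16]
Pass 2: Select minimum 9 at index 1, swap -> [3, 9, 12, 30, 16]
Pass 3: Select minimum 12 at index 2, swap -> [3, 9, 12, 30, 16]


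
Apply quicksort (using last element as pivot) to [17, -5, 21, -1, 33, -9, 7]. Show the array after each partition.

Partition 1: pivot=7 at index 3 -> [-5, -1, -9, 7, 33, 21, 17]
Partition 2: pivot=-9 at index 0 -> [-9, -1, -5, 7, 33, 21, 17]
Partition 3: pivot=-5 at index 1 -> [-9, -5, -1, 7, 33, 21, 17]
Partition 4: pivot=17 at index 4 -> [-9, -5, -1, 7, 17, 21, 33]
Partition 5: pivot=33 at index 6 -> [-9, -5, -1, 7, 17, 21, 33]


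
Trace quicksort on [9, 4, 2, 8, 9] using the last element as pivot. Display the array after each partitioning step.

Partition 1: pivot=9 at index 4 -> [9, 4, 2, 8, 9]
Partition 2: pivot=8 at index 2 -> [4, 2, 8, 9, 9]
Partition 3: pivot=2 at index 0 -> [2, 4, 8, 9, 9]


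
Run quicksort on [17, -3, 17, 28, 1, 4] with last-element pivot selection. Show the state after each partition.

Partition 1: pivot=4 at index 2 -> [-3, 1, 4, 28, 17, 17]
Partition 2: pivot=1 at index 1 -> [-3, 1, 4, 28, 17, 17]
Partition 3: pivot=17 at index 4 -> [-3, 1, 4, 17, 17, 28]


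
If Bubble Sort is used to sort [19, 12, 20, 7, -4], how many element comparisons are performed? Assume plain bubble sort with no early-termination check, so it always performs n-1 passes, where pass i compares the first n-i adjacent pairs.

Pass 1: compare adjacent pairs (0,1)..(3,4) = 4 comparison(s), 3 swap(s) -> [12, 19, 7, -4, 20]
Pass 2: compare adjacent pairs (0,1)..(2,3) = 3 comparison(s), 2 swap(s) -> [12, 7, -4, 19, 20]
Pass 3: compare adjacent pairs (0,1)..(1,2) = 2 comparison(s), 2 swap(s) -> [7, -4, 12, 19, 20]
Pass 4: compare adjacent pairs (0,1)..(0,1) = 1 comparison(s), 1 swap(s) -> [-4, 7, 12, 19, 20]
Total comparisons: 4 + 3 + 2 + 1 = 10


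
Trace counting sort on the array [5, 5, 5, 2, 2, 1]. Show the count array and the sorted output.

Count array: [0, 1, 2, 0, 0, 3]
(count[i] = number of elements equal to i)
Cumulative count: [0, 1, 3, 3, 3, 6]
Sorted: [1, 2, 2, 5, 5, 5]


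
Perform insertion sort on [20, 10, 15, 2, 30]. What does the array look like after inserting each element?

First element 20 is already 'sorted'
Insert 10: shifted 1 elements -> [10, 20, 15, 2, 30]
Insert 15: shifted 1 elements -> [10, 15, 20, 2, 30]
Insert 2: shifted 3 elements -> [2, 10, 15, 20, 30]
Insert 30: shifted 0 elements -> [2, 10, 15, 20, 30]


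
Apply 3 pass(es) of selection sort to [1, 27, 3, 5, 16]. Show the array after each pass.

Pass 1: Select minimum 1 at index 0, swap -> [1, 27, 3, 5, 16]
Pass 2: Select minimum 3 at index 2, swap -> [1, 3, 27, 5, 16]
Pass 3: Select minimum 5 at index 3, swap -> [1, 3, 5, 27, 16]


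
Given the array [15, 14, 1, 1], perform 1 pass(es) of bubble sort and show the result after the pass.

After pass 1: [14, 1, 1, 15] (3 swaps)
Total swaps: 3


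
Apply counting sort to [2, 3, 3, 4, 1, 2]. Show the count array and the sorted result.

Count array: [0, 1, 2, 2, 1]
(count[i] = number of elements equal to i)
Cumulative count: [0, 1, 3, 5, 6]
Sorted: [1, 2, 2, 3, 3, 4]


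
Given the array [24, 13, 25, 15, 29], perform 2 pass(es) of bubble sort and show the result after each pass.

After pass 1: [13, 24, 15, 25, 29] (2 swaps)
After pass 2: [13, 15, 24, 25, 29] (1 swaps)
Total swaps: 3


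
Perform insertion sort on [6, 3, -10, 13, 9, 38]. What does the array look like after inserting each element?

First element 6 is already 'sorted'
Insert 3: shifted 1 elements -> [3, 6, -10, 13, 9, 38]
Insert -10: shifted 2 elements -> [-10, 3, 6, 13, 9, 38]
Insert 13: shifted 0 elements -> [-10, 3, 6, 13, 9, 38]
Insert 9: shifted 1 elements -> [-10, 3, 6, 9, 13, 38]
Insert 38: shifted 0 elements -> [-10, 3, 6, 9, 13, 38]


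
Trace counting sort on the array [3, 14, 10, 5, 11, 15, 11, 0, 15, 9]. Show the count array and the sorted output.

Count array: [1, 0, 0, 1, 0, 1, 0, 0, 0, 1, 1, 2, 0, 0, 1, 2]
(count[i] = number of elements equal to i)
Cumulative count: [1, 1, 1, 2, 2, 3, 3, 3, 3, 4, 5, 7, 7, 7, 8, 10]
Sorted: [0, 3, 5, 9, 10, 11, 11, 14, 15, 15]


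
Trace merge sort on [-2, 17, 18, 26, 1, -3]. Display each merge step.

Divide and conquer:
  Merge [17] + [18] -> [17, 18]
  Merge [-2] + [17, 18] -> [-2, 17, 18]
  Merge [1] + [-3] -> [-3, 1]
  Merge [26] + [-3, 1] -> [-3, 1, 26]
  Merge [-2, 17, 18] + [-3, 1, 26] -> [-3, -2, 1, 17, 18, 26]


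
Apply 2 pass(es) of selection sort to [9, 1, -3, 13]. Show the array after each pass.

Pass 1: Select minimum -3 at index 2, swap -> [-3, 1, 9, 13]
Pass 2: Select minimum 1 at index 1, swap -> [-3, 1, 9, 13]


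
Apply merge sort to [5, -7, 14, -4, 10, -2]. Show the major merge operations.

Divide and conquer:
  Merge [-7] + [14] -> [-7, 14]
  Merge [5] + [-7, 14] -> [-7, 5, 14]
  Merge [10] + [-2] -> [-2, 10]
  Merge [-4] + [-2, 10] -> [-4, -2, 10]
  Merge [-7, 5, 14] + [-4, -2, 10] -> [-7, -4, -2, 5, 10, 14]


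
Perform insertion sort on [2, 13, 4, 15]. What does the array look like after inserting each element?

First element 2 is already 'sorted'
Insert 13: shifted 0 elements -> [2, 13, 4, 15]
Insert 4: shifted 1 elements -> [2, 4, 13, 15]
Insert 15: shifted 0 elements -> [2, 4, 13, 15]


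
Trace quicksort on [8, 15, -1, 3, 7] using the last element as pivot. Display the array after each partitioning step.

Partition 1: pivot=7 at index 2 -> [-1, 3, 7, 15, 8]
Partition 2: pivot=3 at index 1 -> [-1, 3, 7, 15, 8]
Partition 3: pivot=8 at index 3 -> [-1, 3, 7, 8, 15]


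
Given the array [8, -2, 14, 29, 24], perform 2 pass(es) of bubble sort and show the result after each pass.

After pass 1: [-2, 8, 14, 24, 29] (2 swaps)
After pass 2: [-2, 8, 14, 24, 29] (0 swaps)
Total swaps: 2


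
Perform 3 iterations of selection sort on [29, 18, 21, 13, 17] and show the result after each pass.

Pass 1: Select minimum 13 at index 3, swap -> [13, 18, 21, 29, 17]
Pass 2: Select minimum 17 at index 4, swap -> [13, 17, 21, 29, 18]
Pass 3: Select minimum 18 at index 4, swap -> [13, 17, 18, 29, 21]


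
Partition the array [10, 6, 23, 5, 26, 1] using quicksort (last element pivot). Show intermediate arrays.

Partition 1: pivot=1 at index 0 -> [1, 6, 23, 5, 26, 10]
Partition 2: pivot=10 at index 3 -> [1, 6, 5, 10, 26, 23]
Partition 3: pivot=5 at index 1 -> [1, 5, 6, 10, 26, 23]
Partition 4: pivot=23 at index 4 -> [1, 5, 6, 10, 23, 26]


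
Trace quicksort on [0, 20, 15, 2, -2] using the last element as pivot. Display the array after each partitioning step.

Partition 1: pivot=-2 at index 0 -> [-2, 20, 15, 2, 0]
Partition 2: pivot=0 at index 1 -> [-2, 0, 15, 2, 20]
Partition 3: pivot=20 at index 4 -> [-2, 0, 15, 2, 20]
Partition 4: pivot=2 at index 2 -> [-2, 0, 2, 15, 20]


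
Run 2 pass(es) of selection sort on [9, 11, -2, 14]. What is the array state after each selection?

Pass 1: Select minimum -2 at index 2, swap -> [-2, 11, 9, 14]
Pass 2: Select minimum 9 at index 2, swap -> [-2, 9, 11, 14]


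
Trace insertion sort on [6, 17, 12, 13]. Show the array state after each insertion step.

First element 6 is already 'sorted'
Insert 17: shifted 0 elements -> [6, 17, 12, 13]
Insert 12: shifted 1 elements -> [6, 12, 17, 13]
Insert 13: shifted 1 elements -> [6, 12, 13, 17]


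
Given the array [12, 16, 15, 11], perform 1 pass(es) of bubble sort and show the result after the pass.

After pass 1: [12, 15, 11, 16] (2 swaps)
Total swaps: 2


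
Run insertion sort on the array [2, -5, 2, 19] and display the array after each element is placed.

First element 2 is already 'sorted'
Insert -5: shifted 1 elements -> [-5, 2, 2, 19]
Insert 2: shifted 0 elements -> [-5, 2, 2, 19]
Insert 19: shifted 0 elements -> [-5, 2, 2, 19]


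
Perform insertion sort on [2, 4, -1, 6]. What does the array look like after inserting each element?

First element 2 is already 'sorted'
Insert 4: shifted 0 elements -> [2, 4, -1, 6]
Insert -1: shifted 2 elements -> [-1, 2, 4, 6]
Insert 6: shifted 0 elements -> [-1, 2, 4, 6]


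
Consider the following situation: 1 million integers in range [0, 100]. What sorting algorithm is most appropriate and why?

Best choice: Counting sort
Reason: O(n + k) where k=100 is small; linear time beats O(n log n)


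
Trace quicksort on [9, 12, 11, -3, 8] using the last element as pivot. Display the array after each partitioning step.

Partition 1: pivot=8 at index 1 -> [-3, 8, 11, 9, 12]
Partition 2: pivot=12 at index 4 -> [-3, 8, 11, 9, 12]
Partition 3: pivot=9 at index 2 -> [-3, 8, 9, 11, 12]


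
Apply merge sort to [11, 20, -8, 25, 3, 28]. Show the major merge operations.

Divide and conquer:
  Merge [20] + [-8] -> [-8, 20]
  Merge [11] + [-8, 20] -> [-8, 11, 20]
  Merge [3] + [28] -> [3, 28]
  Merge [25] + [3, 28] -> [3, 25, 28]
  Merge [-8, 11, 20] + [3, 25, 28] -> [-8, 3, 11, 20, 25, 28]


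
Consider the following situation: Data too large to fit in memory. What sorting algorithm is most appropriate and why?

Best choice: External merge sort
Reason: Minimizes disk I/O by sequential reads/writes


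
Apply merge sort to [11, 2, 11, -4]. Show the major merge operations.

Divide and conquer:
  Merge [11] + [2] -> [2, 11]
  Merge [11] + [-4] -> [-4, 11]
  Merge [2, 11] + [-4, 11] -> [-4, 2, 11, 11]


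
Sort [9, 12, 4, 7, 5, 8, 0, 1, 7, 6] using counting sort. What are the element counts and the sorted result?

Count array: [1, 1, 0, 0, 1, 1, 1, 2, 1, 1, 0, 0, 1]
(count[i] = number of elements equal to i)
Cumulative count: [1, 2, 2, 2, 3, 4, 5, 7, 8, 9, 9, 9, 10]
Sorted: [0, 1, 4, 5, 6, 7, 7, 8, 9, 12]


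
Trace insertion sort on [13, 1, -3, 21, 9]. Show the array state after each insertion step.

First element 13 is already 'sorted'
Insert 1: shifted 1 elements -> [1, 13, -3, 21, 9]
Insert -3: shifted 2 elements -> [-3, 1, 13, 21, 9]
Insert 21: shifted 0 elements -> [-3, 1, 13, 21, 9]
Insert 9: shifted 2 elements -> [-3, 1, 9, 13, 21]


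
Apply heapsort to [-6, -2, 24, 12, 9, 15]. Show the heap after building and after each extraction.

Build heap: [24, 12, 15, -2, 9, -6]
Extract 24: [15, 12, -6, -2, 9, 24]
Extract 15: [12, 9, -6, -2, 15, 24]
Extract 12: [9, -2, -6, 12, 15, 24]
Extract 9: [-2, -6, 9, 12, 15, 24]
Extract -2: [-6, -2, 9, 12, 15, 24]


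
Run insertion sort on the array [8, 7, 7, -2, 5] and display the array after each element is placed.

First element 8 is already 'sorted'
Insert 7: shifted 1 elements -> [7, 8, 7, -2, 5]
Insert 7: shifted 1 elements -> [7, 7, 8, -2, 5]
Insert -2: shifted 3 elements -> [-2, 7, 7, 8, 5]
Insert 5: shifted 3 elements -> [-2, 5, 7, 7, 8]


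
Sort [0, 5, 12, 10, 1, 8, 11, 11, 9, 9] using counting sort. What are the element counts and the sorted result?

Count array: [1, 1, 0, 0, 0, 1, 0, 0, 1, 2, 1, 2, 1]
(count[i] = number of elements equal to i)
Cumulative count: [1, 2, 2, 2, 2, 3, 3, 3, 4, 6, 7, 9, 10]
Sorted: [0, 1, 5, 8, 9, 9, 10, 11, 11, 12]


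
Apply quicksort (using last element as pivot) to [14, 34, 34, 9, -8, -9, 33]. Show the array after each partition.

Partition 1: pivot=33 at index 4 -> [14, 9, -8, -9, 33, 34, 34]
Partition 2: pivot=-9 at index 0 -> [-9, 9, -8, 14, 33, 34, 34]
Partition 3: pivot=14 at index 3 -> [-9, 9, -8, 14, 33, 34, 34]
Partition 4: pivot=-8 at index 1 -> [-9, -8, 9, 14, 33, 34, 34]
Partition 5: pivot=34 at index 6 -> [-9, -8, 9, 14, 33, 34, 34]


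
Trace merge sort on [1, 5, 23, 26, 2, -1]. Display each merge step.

Divide and conquer:
  Merge [5] + [23] -> [5, 23]
  Merge [1] + [5, 23] -> [1, 5, 23]
  Merge [2] + [-1] -> [-1, 2]
  Merge [26] + [-1, 2] -> [-1, 2, 26]
  Merge [1, 5, 23] + [-1, 2, 26] -> [-1, 1, 2, 5, 23, 26]


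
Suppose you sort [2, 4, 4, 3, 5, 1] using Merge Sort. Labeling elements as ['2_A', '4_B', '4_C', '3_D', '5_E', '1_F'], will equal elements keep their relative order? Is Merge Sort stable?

Trace Merge Sort on the labeled array (the key is the number; the letter only tracks identity):
  Merge [4_B] + [4_C] -> [4_B, 4_C]
  Merge [2_A] + [4_B, 4_C] -> [2_A, 4_B, 4_C]
  Merge [5_E] + [1_F] -> [1_F, 5_E]
  Merge [3_D] + [1_F, 5_E] -> [1_F, 3_D, 5_E]
  Merge [2_A, 4_B, 4_C] + [1_F, 3_D, 5_E] -> [1_F, 2_A, 3_D, 4_B, 4_C, 5_E]
Final order: [1_F, 2_A, 3_D, 4_B, 4_C, 5_E]
Equal keys:
  value 4: originally 4_B, 4_C; after sorting 4_B, 4_C -> order preserved
All equal keys kept their original relative order. Merge Sort is stable: when the heads of the two halves are equal the merge takes from the left half first.
Answer: Stable


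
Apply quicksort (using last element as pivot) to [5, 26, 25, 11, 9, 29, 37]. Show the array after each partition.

Partition 1: pivot=37 at index 6 -> [5, 26, 25, 11, 9, 29, 37]
Partition 2: pivot=29 at index 5 -> [5, 26, 25, 11, 9, 29, 37]
Partition 3: pivot=9 at index 1 -> [5, 9, 25, 11, 26, 29, 37]
Partition 4: pivot=26 at index 4 -> [5, 9, 25, 11, 26, 29, 37]
Partition 5: pivot=11 at index 2 -> [5, 9, 11, 25, 26, 29, 37]


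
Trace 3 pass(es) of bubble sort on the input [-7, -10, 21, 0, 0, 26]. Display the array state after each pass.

After pass 1: [-10, -7, 0, 0, 21, 26] (3 swaps)
After pass 2: [-10, -7, 0, 0, 21, 26] (0 swaps)
After pass 3: [-10, -7, 0, 0, 21, 26] (0 swaps)
Total swaps: 3


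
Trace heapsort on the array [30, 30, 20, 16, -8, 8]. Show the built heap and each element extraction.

Build heap: [30, 30, 20, 16, -8, 8]
Extract 30: [30, 16, 20, 8, -8, 30]
Extract 30: [20, 16, -8, 8, 30, 30]
Extract 20: [16, 8, -8, 20, 30, 30]
Extract 16: [8, -8, 16, 20, 30, 30]
Extract 8: [-8, 8, 16, 20, 30, 30]


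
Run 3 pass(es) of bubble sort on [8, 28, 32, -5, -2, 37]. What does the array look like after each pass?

After pass 1: [8, 28, -5, -2, 32, 37] (2 swaps)
After pass 2: [8, -5, -2, 28, 32, 37] (2 swaps)
After pass 3: [-5, -2, 8, 28, 32, 37] (2 swaps)
Total swaps: 6


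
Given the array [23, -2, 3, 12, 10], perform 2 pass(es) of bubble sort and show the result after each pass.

After pass 1: [-2, 3, 12, 10, 23] (4 swaps)
After pass 2: [-2, 3, 10, 12, 23] (1 swaps)
Total swaps: 5


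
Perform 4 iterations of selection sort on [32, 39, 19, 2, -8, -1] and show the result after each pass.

Pass 1: Select minimum -8 at index 4, swap -> [-8, 39, 19, 2, 32, -1]
Pass 2: Select minimum -1 at index 5, swap -> [-8, -1, 19, 2, 32, 39]
Pass 3: Select minimum 2 at index 3, swap -> [-8, -1, 2, 19, 32, 39]
Pass 4: Select minimum 19 at index 3, swap -> [-8, -1, 2, 19, 32, 39]


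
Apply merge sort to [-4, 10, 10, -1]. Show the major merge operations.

Divide and conquer:
  Merge [-4] + [10] -> [-4, 10]
  Merge [10] + [-1] -> [-1, 10]
  Merge [-4, 10] + [-1, 10] -> [-4, -1, 10, 10]


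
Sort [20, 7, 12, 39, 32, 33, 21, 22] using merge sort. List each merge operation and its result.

Divide and conquer:
  Merge [20] + [7] -> [7, 20]
  Merge [12] + [39] -> [12, 39]
  Merge [7, 20] + [12, 39] -> [7, 12, 20, 39]
  Merge [32] + [33] -> [32, 33]
  Merge [21] + [22] -> [21, 22]
  Merge [32, 33] + [21, 22] -> [21, 22, 32, 33]
  Merge [7, 12, 20, 39] + [21, 22, 32, 33] -> [7, 12, 20, 21, 22, 32, 33, 39]


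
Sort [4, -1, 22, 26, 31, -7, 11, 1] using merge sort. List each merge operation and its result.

Divide and conquer:
  Merge [4] + [-1] -> [-1, 4]
  Merge [22] + [26] -> [22, 26]
  Merge [-1, 4] + [22, 26] -> [-1, 4, 22, 26]
  Merge [31] + [-7] -> [-7, 31]
  Merge [11] + [1] -> [1, 11]
  Merge [-7, 31] + [1, 11] -> [-7, 1, 11, 31]
  Merge [-1, 4, 22, 26] + [-7, 1, 11, 31] -> [-7, -1, 1, 4, 11, 22, 26, 31]


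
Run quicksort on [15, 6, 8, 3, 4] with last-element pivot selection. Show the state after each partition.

Partition 1: pivot=4 at index 1 -> [3, 4, 8, 15, 6]
Partition 2: pivot=6 at index 2 -> [3, 4, 6, 15, 8]
Partition 3: pivot=8 at index 3 -> [3, 4, 6, 8, 15]


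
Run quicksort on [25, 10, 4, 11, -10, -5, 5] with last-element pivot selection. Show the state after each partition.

Partition 1: pivot=5 at index 3 -> [4, -10, -5, 5, 10, 25, 11]
Partition 2: pivot=-5 at index 1 -> [-10, -5, 4, 5, 10, 25, 11]
Partition 3: pivot=11 at index 5 -> [-10, -5, 4, 5, 10, 11, 25]


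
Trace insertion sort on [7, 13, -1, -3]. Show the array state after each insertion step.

First element 7 is already 'sorted'
Insert 13: shifted 0 elements -> [7, 13, -1, -3]
Insert -1: shifted 2 elements -> [-1, 7, 13, -3]
Insert -3: shifted 3 elements -> [-3, -1, 7, 13]


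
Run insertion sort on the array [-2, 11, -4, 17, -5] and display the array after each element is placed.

First element -2 is already 'sorted'
Insert 11: shifted 0 elements -> [-2, 11, -4, 17, -5]
Insert -4: shifted 2 elements -> [-4, -2, 11, 17, -5]
Insert 17: shifted 0 elements -> [-4, -2, 11, 17, -5]
Insert -5: shifted 4 elements -> [-5, -4, -2, 11, 17]


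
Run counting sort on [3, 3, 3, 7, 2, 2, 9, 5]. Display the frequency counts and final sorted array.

Count array: [0, 0, 2, 3, 0, 1, 0, 1, 0, 1]
(count[i] = number of elements equal to i)
Cumulative count: [0, 0, 2, 5, 5, 6, 6, 7, 7, 8]
Sorted: [2, 2, 3, 3, 3, 5, 7, 9]


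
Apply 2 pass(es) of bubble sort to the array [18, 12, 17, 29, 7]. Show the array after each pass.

After pass 1: [12, 17, 18, 7, 29] (3 swaps)
After pass 2: [12, 17, 7, 18, 29] (1 swaps)
Total swaps: 4


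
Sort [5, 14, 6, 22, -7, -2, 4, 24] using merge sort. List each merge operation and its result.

Divide and conquer:
  Merge [5] + [14] -> [5, 14]
  Merge [6] + [22] -> [6, 22]
  Merge [5, 14] + [6, 22] -> [5, 6, 14, 22]
  Merge [-7] + [-2] -> [-7, -2]
  Merge [4] + [24] -> [4, 24]
  Merge [-7, -2] + [4, 24] -> [-7, -2, 4, 24]
  Merge [5, 6, 14, 22] + [-7, -2, 4, 24] -> [-7, -2, 4, 5, 6, 14, 22, 24]


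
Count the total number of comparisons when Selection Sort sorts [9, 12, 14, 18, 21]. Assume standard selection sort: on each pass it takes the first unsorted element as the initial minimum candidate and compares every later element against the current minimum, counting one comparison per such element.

Pass 1: scan indices 1..4 for the minimum = 4 comparison(s); min is 9, place at index 0 -> [9, 12, 14, 18, 21]
Pass 2: scan indices 2..4 for the minimum = 3 comparison(s); min is 12, place at index 1 -> [9, 12, 14, 18, 21]
Pass 3: scan indices 3..4 for the minimum = 2 comparison(s); min is 14, place at index 2 -> [9, 12, 14, 18, 21]
Pass 4: scan indices 4..4 for the minimum = 1 comparison(s); min is 18, place at index 3 -> [9, 12, 14, 18, 21]
Selection sort always scans the whole unsorted suffix, so the count is (n-1) + (n-2) + ... + 1 = n(n-1)/2 = 5*4/2 = 10 regardless of the input order.
Total comparisons: 4 + 3 + 2 + 1 = 10


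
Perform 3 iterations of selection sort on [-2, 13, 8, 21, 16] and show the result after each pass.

Pass 1: Select minimum -2 at index 0, swap -> [-2, 13, 8, 21, 16]
Pass 2: Select minimum 8 at index 2, swap -> [-2, 8, 13, 21, 16]
Pass 3: Select minimum 13 at index 2, swap -> [-2, 8, 13, 21, 16]


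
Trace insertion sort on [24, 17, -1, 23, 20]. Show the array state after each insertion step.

First element 24 is already 'sorted'
Insert 17: shifted 1 elements -> [17, 24, -1, 23, 20]
Insert -1: shifted 2 elements -> [-1, 17, 24, 23, 20]
Insert 23: shifted 1 elements -> [-1, 17, 23, 24, 20]
Insert 20: shifted 2 elements -> [-1, 17, 20, 23, 24]


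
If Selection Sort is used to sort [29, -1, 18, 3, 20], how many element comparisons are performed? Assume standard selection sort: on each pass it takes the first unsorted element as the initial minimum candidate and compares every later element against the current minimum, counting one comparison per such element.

Pass 1: scan indices 1..4 for the minimum = 4 comparison(s); min is -1, place at index 0 -> [-1, 29, 18, 3, 20]
Pass 2: scan indices 2..4 for the minimum = 3 comparison(s); min is 3, place at index 1 -> [-1, 3, 18, 29, 20]
Pass 3: scan indices 3..4 for the minimum = 2 comparison(s); min is 18, place at index 2 -> [-1, 3, 18, 29, 20]
Pass 4: scan indices 4..4 for the minimum = 1 comparison(s); min is 20, place at index 3 -> [-1, 3, 18, 20, 29]
Selection sort always scans the whole unsorted suffix, so the count is (n-1) + (n-2) + ... + 1 = n(n-1)/2 = 5*4/2 = 10 regardless of the input order.
Total comparisons: 4 + 3 + 2 + 1 = 10


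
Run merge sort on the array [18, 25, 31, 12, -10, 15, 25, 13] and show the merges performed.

Divide and conquer:
  Merge [18] + [25] -> [18, 25]
  Merge [31] + [12] -> [12, 31]
  Merge [18, 25] + [12, 31] -> [12, 18, 25, 31]
  Merge [-10] + [15] -> [-10, 15]
  Merge [25] + [13] -> [13, 25]
  Merge [-10, 15] + [13, 25] -> [-10, 13, 15, 25]
  Merge [12, 18, 25, 31] + [-10, 13, 15, 25] -> [-10, 12, 13, 15, 18, 25, 25, 31]


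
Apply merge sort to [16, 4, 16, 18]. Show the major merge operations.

Divide and conquer:
  Merge [16] + [4] -> [4, 16]
  Merge [16] + [18] -> [16, 18]
  Merge [4, 16] + [16, 18] -> [4, 16, 16, 18]


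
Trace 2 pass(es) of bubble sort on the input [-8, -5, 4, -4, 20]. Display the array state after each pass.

After pass 1: [-8, -5, -4, 4, 20] (1 swaps)
After pass 2: [-8, -5, -4, 4, 20] (0 swaps)
Total swaps: 1


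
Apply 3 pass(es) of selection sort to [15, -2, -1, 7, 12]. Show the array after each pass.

Pass 1: Select minimum -2 at index 1, swap -> [-2, 15, -1, 7, 12]
Pass 2: Select minimum -1 at index 2, swap -> [-2, -1, 15, 7, 12]
Pass 3: Select minimum 7 at index 3, swap -> [-2, -1, 7, 15, 12]


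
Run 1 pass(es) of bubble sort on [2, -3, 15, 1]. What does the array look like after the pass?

After pass 1: [-3, 2, 1, 15] (2 swaps)
Total swaps: 2


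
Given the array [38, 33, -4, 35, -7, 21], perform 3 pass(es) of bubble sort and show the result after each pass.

After pass 1: [33, -4, 35, -7, 21, 38] (5 swaps)
After pass 2: [-4, 33, -7, 21, 35, 38] (3 swaps)
After pass 3: [-4, -7, 21, 33, 35, 38] (2 swaps)
Total swaps: 10


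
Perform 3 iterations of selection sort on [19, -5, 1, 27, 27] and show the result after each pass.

Pass 1: Select minimum -5 at index 1, swap -> [-5, 19, 1, 27, 27]
Pass 2: Select minimum 1 at index 2, swap -> [-5, 1, 19, 27, 27]
Pass 3: Select minimum 19 at index 2, swap -> [-5, 1, 19, 27, 27]


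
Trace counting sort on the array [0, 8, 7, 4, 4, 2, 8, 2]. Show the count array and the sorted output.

Count array: [1, 0, 2, 0, 2, 0, 0, 1, 2]
(count[i] = number of elements equal to i)
Cumulative count: [1, 1, 3, 3, 5, 5, 5, 6, 8]
Sorted: [0, 2, 2, 4, 4, 7, 8, 8]


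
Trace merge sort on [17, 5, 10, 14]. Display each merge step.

Divide and conquer:
  Merge [17] + [5] -> [5, 17]
  Merge [10] + [14] -> [10, 14]
  Merge [5, 17] + [10, 14] -> [5, 10, 14, 17]


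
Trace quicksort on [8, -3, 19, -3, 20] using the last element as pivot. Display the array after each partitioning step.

Partition 1: pivot=20 at index 4 -> [8, -3, 19, -3, 20]
Partition 2: pivot=-3 at index 1 -> [-3, -3, 19, 8, 20]
Partition 3: pivot=8 at index 2 -> [-3, -3, 8, 19, 20]


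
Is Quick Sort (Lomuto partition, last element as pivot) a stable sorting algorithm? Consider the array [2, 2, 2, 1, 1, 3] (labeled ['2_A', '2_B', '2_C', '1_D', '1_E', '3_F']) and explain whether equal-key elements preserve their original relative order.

Trace Quick Sort on the labeled array (the key is the number; the letter only tracks identity):
  Partition indices 0..5 around pivot 3_F -> [2_A, 2_B, 2_C, 1_D, 1_E, 3_F]
  Partition indices 0..4 around pivot 1_E -> [1_D, 1_E, 2_C, 2_A, 2_B, 3_F]
  Partition indices 2..4 around pivot 2_B -> [1_D, 1_E, 2_C, 2_A, 2_B, 3_F]
  Partition indices 2..3 around pivot 2_A -> [1_D, 1_E, 2_C, 2_A, 2_B, 3_F]
Final order: [1_D, 1_E, 2_C, 2_A, 2_B, 3_F]
Equal keys:
  value 1: originally 1_D, 1_E; after sorting 1_D, 1_E -> order preserved
  value 2: originally 2_A, 2_B, 2_C; after sorting 2_C, 2_A, 2_B -> order changed
Equal keys were reordered, so Quick Sort is not stable: partition swaps elements across long distances and can reorder equal keys. (One such input is enough; an unstable sort may happen to preserve order on other inputs, but it gives no guarantee.)
Answer: Not stable


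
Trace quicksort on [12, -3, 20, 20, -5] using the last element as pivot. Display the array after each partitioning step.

Partition 1: pivot=-5 at index 0 -> [-5, -3, 20, 20, 12]
Partition 2: pivot=12 at index 2 -> [-5, -3, 12, 20, 20]
Partition 3: pivot=20 at index 4 -> [-5, -3, 12, 20, 20]


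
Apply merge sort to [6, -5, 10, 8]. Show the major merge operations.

Divide and conquer:
  Merge [6] + [-5] -> [-5, 6]
  Merge [10] + [8] -> [8, 10]
  Merge [-5, 6] + [8, 10] -> [-5, 6, 8, 10]


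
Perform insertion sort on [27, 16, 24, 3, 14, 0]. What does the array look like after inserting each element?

First element 27 is already 'sorted'
Insert 16: shifted 1 elements -> [16, 27, 24, 3, 14, 0]
Insert 24: shifted 1 elements -> [16, 24, 27, 3, 14, 0]
Insert 3: shifted 3 elements -> [3, 16, 24, 27, 14, 0]
Insert 14: shifted 3 elements -> [3, 14, 16, 24, 27, 0]
Insert 0: shifted 5 elements -> [0, 3, 14, 16, 24, 27]


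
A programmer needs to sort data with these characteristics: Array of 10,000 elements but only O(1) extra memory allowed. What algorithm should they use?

Best choice: Heapsort
Reason: Heapsort rearranges the array in place using O(1) auxiliary space and still guarantees O(n log n) time; quicksort partitions in place but needs Theta(log n) stack space for recursion (O(n) in the worst case), and mergesort requires O(n) auxiliary space


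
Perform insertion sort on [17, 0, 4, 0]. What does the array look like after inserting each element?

First element 17 is already 'sorted'
Insert 0: shifted 1 elements -> [0, 17, 4, 0]
Insert 4: shifted 1 elements -> [0, 4, 17, 0]
Insert 0: shifted 2 elements -> [0, 0, 4, 17]


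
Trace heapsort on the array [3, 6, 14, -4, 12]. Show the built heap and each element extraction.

Build heap: [14, 12, 3, -4, 6]
Extract 14: [12, 6, 3, -4, 14]
Extract 12: [6, -4, 3, 12, 14]
Extract 6: [3, -4, 6, 12, 14]
Extract 3: [-4, 3, 6, 12, 14]


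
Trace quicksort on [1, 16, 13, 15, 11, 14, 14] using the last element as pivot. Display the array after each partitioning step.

Partition 1: pivot=14 at index 4 -> [1, 13, 11, 14, 14, 15, 16]
Partition 2: pivot=14 at index 3 -> [1, 13, 11, 14, 14, 15, 16]
Partition 3: pivot=11 at index 1 -> [1, 11, 13, 14, 14, 15, 16]
Partition 4: pivot=16 at index 6 -> [1, 11, 13, 14, 14, 15, 16]


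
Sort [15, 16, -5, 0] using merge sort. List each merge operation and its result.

Divide and conquer:
  Merge [15] + [16] -> [15, 16]
  Merge [-5] + [0] -> [-5, 0]
  Merge [15, 16] + [-5, 0] -> [-5, 0, 15, 16]


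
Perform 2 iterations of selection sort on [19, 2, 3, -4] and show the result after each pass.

Pass 1: Select minimum -4 at index 3, swap -> [-4, 2, 3, 19]
Pass 2: Select minimum 2 at index 1, swap -> [-4, 2, 3, 19]


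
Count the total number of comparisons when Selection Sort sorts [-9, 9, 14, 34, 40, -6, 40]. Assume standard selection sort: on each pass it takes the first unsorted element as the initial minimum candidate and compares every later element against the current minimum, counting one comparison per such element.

Pass 1: scan indices 1..6 for the minimum = 6 comparison(s); min is -9, place at index 0 -> [-9, 9, 14, 34, 40, -6, 40]
Pass 2: scan indices 2..6 for the minimum = 5 comparison(s); min is -6, place at index 1 -> [-9, -6, 14, 34, 40, 9, 40]
Pass 3: scan indices 3..6 for the minimum = 4 comparison(s); min is 9, place at index 2 -> [-9, -6, 9, 34, 40, 14, 40]
Pass 4: scan indices 4..6 for the minimum = 3 comparison(s); min is 14, place at index 3 -> [-9, -6, 9, 14, 40, 34, 40]
Pass 5: scan indices 5..6 for the minimum = 2 comparison(s); min is 34, place at index 4 -> [-9, -6, 9, 14, 34, 40, 40]
Pass 6: scan indices 6..6 for the minimum = 1 comparison(s); min is 40, place at index 5 -> [-9, -6, 9, 14, 34, 40, 40]
Selection sort always scans the whole unsorted suffix, so the count is (n-1) + (n-2) + ... + 1 = n(n-1)/2 = 7*6/2 = 21 regardless of the input order.
Total comparisons: 6 + 5 + 4 + 3 + 2 + 1 = 21


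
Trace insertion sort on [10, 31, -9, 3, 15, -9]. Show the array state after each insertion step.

First element 10 is already 'sorted'
Insert 31: shifted 0 elements -> [10, 31, -9, 3, 15, -9]
Insert -9: shifted 2 elements -> [-9, 10, 31, 3, 15, -9]
Insert 3: shifted 2 elements -> [-9, 3, 10, 31, 15, -9]
Insert 15: shifted 1 elements -> [-9, 3, 10, 15, 31, -9]
Insert -9: shifted 4 elements -> [-9, -9, 3, 10, 15, 31]


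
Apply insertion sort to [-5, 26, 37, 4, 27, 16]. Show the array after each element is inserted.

First element -5 is already 'sorted'
Insert 26: shifted 0 elements -> [-5, 26, 37, 4, 27, 16]
Insert 37: shifted 0 elements -> [-5, 26, 37, 4, 27, 16]
Insert 4: shifted 2 elements -> [-5, 4, 26, 37, 27, 16]
Insert 27: shifted 1 elements -> [-5, 4, 26, 27, 37, 16]
Insert 16: shifted 3 elements -> [-5, 4, 16, 26, 27, 37]


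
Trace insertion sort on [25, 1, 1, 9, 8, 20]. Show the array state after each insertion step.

First element 25 is already 'sorted'
Insert 1: shifted 1 elements -> [1, 25, 1, 9, 8, 20]
Insert 1: shifted 1 elements -> [1, 1, 25, 9, 8, 20]
Insert 9: shifted 1 elements -> [1, 1, 9, 25, 8, 20]
Insert 8: shifted 2 elements -> [1, 1, 8, 9, 25, 20]
Insert 20: shifted 1 elements -> [1, 1, 8, 9, 20, 25]


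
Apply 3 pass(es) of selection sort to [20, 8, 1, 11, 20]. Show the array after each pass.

Pass 1: Select minimum 1 at index 2, swap -> [1, 8, 20, 11, 20]
Pass 2: Select minimum 8 at index 1, swap -> [1, 8, 20, 11, 20]
Pass 3: Select minimum 11 at index 3, swap -> [1, 8, 11, 20, 20]


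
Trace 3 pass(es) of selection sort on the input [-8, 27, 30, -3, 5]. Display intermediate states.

Pass 1: Select minimum -8 at index 0, swap -> [-8, 27, 30, -3, 5]
Pass 2: Select minimum -3 at index 3, swap -> [-8, -3, 30, 27, 5]
Pass 3: Select minimum 5 at index 4, swap -> [-8, -3, 5, 27, 30]


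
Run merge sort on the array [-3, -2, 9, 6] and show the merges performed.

Divide and conquer:
  Merge [-3] + [-2] -> [-3, -2]
  Merge [9] + [6] -> [6, 9]
  Merge [-3, -2] + [6, 9] -> [-3, -2, 6, 9]


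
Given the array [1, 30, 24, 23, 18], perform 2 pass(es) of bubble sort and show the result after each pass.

After pass 1: [1, 24, 23, 18, 30] (3 swaps)
After pass 2: [1, 23, 18, 24, 30] (2 swaps)
Total swaps: 5


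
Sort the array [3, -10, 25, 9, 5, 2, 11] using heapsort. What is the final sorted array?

Build heap: [25, 9, 11, -10, 5, 2, 3]
Extract 25: [11, 9, 3, -10, 5, 2, 25]
Extract 11: [9, 5, 3, -10, 2, 11, 25]
Extract 9: [5, 2, 3, -10, 9, 11, 25]
Extract 5: [3, 2, -10, 5, 9, 11, 25]
Extract 3: [2, -10, 3, 5, 9, 11, 25]
Extract 2: [-10, 2, 3, 5, 9, 11, 25]


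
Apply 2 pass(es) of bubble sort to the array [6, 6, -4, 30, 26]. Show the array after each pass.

After pass 1: [6, -4, 6, 26, 30] (2 swaps)
After pass 2: [-4, 6, 6, 26, 30] (1 swaps)
Total swaps: 3


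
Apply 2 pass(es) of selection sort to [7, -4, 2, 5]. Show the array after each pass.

Pass 1: Select minimum -4 at index 1, swap -> [-4, 7, 2, 5]
Pass 2: Select minimum 2 at index 2, swap -> [-4, 2, 7, 5]


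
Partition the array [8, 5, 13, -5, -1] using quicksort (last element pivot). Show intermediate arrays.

Partition 1: pivot=-1 at index 1 -> [-5, -1, 13, 8, 5]
Partition 2: pivot=5 at index 2 -> [-5, -1, 5, 8, 13]
Partition 3: pivot=13 at index 4 -> [-5, -1, 5, 8, 13]


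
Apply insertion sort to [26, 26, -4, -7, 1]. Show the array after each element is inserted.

First element 26 is already 'sorted'
Insert 26: shifted 0 elements -> [26, 26, -4, -7, 1]
Insert -4: shifted 2 elements -> [-4, 26, 26, -7, 1]
Insert -7: shifted 3 elements -> [-7, -4, 26, 26, 1]
Insert 1: shifted 2 elements -> [-7, -4, 1, 26, 26]


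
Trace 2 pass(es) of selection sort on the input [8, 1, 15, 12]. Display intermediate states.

Pass 1: Select minimum 1 at index 1, swap -> [1, 8, 15, 12]
Pass 2: Select minimum 8 at index 1, swap -> [1, 8, 15, 12]


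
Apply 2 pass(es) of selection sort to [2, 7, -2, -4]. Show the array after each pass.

Pass 1: Select minimum -4 at index 3, swap -> [-4, 7, -2, 2]
Pass 2: Select minimum -2 at index 2, swap -> [-4, -2, 7, 2]
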